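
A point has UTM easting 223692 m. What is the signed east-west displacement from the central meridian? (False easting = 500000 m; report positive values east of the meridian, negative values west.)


displacement = 223692 - 500000 = -276308 m

-276308 m


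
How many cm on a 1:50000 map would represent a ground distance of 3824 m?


map_cm = 3824 * 100 / 50000 = 7.648 cm ≈ 7.65 cm

7.65 cm


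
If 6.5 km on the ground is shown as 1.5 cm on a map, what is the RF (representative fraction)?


ground = 6.5 km = 650000 cm; RF denominator = ground / map = 650000 / 1.5 ≈ 433333; RF = 1:433333

1:433333


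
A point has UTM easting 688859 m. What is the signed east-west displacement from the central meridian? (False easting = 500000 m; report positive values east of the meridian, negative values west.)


displacement = 688859 - 500000 = 188859 m

188859 m


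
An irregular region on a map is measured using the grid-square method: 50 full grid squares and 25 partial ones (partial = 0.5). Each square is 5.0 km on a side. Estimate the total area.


effective squares = 50 + 25 * 0.5 = 62.5
area = 62.5 * 25.0 = 1562.5 km^2

1562.5 km^2


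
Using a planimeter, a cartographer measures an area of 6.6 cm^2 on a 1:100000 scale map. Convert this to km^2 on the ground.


ground_area = 6.6 * (100000/100)^2 = 6600000.0 m^2 = 6.6 km^2

6.6 km^2


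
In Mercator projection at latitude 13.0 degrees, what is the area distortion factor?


area_distortion = 1/cos^2(13.0) = 1.053

1.053


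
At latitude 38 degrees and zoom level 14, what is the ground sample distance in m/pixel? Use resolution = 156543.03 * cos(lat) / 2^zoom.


res = 156543.03 * cos(38) / 2^14 = 156543.03 * 0.78801075 / 16384 = 7.53 m/pixel

7.53 m/pixel


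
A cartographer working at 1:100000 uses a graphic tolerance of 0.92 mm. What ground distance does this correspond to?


ground = 0.92 mm * 100000 / 1000 = 92.0 m

92.0 m


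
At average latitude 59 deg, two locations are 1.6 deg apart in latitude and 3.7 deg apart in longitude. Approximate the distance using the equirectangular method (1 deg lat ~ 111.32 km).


dlat_km = 1.6 * 111.32 = 178.112
dlon_km = 3.7 * 111.32 * cos(59) ≈ 212.136
dist = sqrt(178.112^2 + 212.136^2) ≈ 277.0 km

277.0 km


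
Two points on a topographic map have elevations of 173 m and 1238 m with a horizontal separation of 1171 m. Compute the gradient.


gradient = (1238 - 173) / 1171 = 1065 / 1171 = 0.9095

0.9095


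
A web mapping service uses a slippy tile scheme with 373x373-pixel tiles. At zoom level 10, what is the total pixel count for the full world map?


tiles per axis = 2^10 = 1024
total tiles = 1024^2 = 1048576
pixels per axis = 1024 * 373 = 381952
total pixels = 381952^2 = 145887330304

145887330304 pixels


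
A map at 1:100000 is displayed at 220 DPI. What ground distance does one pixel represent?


pixel_cm = 2.54 / 220 ≈ 0.011545 cm
ground = pixel_cm * 100000 / 100 = 2.54 * 100000 / (220 * 100) = 254000 / 22000 ≈ 11.55 m

11.55 m


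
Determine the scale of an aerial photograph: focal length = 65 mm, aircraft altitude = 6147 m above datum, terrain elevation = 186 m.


scale = f / (H - h) = 65 mm / 5961 m = 65 / 5961000 = 1:91708

1:91708


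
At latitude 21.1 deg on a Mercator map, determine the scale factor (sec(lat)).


SF = 1 / cos(21.1) = 1 / 0.932954 = 1.072

1.072


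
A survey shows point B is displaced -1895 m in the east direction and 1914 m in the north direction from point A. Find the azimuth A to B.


az = atan2(-1895, 1914) = -44.7 deg
adjusted to 0-360: 315.3 degrees

315.3 degrees


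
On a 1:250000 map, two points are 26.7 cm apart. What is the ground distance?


ground = 26.7 cm * 250000 / 100 = 66750.0 m = 66.75 km

66.75 km


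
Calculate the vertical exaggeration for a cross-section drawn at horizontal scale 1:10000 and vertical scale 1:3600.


VE = horizontal_scale / vertical_scale = 10000 / 3600 ≈ 2.8

2.8x


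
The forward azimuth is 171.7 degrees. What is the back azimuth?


back azimuth = (171.7 + 180) mod 360 = 351.7 degrees

351.7 degrees


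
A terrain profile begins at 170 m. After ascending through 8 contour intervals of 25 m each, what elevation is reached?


elevation = 170 + 8 * 25 = 370 m

370 m


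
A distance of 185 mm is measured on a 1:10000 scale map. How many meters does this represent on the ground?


ground = 185 mm * 10000 / 1000 = 1850.0 m

1850.0 m


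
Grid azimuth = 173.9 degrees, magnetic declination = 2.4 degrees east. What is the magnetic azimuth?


magnetic azimuth = grid azimuth - declination (east +ve)
mag_az = 173.9 - 2.4 = 171.5 degrees

171.5 degrees


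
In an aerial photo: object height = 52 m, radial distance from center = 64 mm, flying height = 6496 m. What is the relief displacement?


d = h * r / H = 52 * 64 / 6496 = 0.51 mm

0.51 mm


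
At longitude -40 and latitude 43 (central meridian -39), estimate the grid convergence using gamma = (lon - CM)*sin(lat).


gamma = (-40 - -39) * sin(43) = -1 * 0.681998 = -0.682 degrees

-0.682 degrees


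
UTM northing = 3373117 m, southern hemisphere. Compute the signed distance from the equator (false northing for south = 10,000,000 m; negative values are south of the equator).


For southern: actual = 3373117 - 10000000 = -6626883 m

-6626883 m


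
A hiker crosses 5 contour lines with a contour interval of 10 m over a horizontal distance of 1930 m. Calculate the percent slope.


elevation change = 5 * 10 = 50 m
slope = 50 / 1930 * 100 = 2.6%

2.6%


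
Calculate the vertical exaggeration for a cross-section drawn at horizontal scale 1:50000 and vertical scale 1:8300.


VE = horizontal_scale / vertical_scale = 50000 / 8300 ≈ 6.0

6.0x


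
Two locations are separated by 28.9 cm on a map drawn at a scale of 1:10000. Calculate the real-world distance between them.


ground = 28.9 cm * 10000 / 100 = 2890.0 m = 2.89 km

2.89 km


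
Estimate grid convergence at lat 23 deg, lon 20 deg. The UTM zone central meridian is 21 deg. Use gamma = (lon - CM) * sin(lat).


gamma = (20 - 21) * sin(23) = -1 * 0.390731 = -0.391 degrees

-0.391 degrees


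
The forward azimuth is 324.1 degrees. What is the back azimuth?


back azimuth = (324.1 + 180) mod 360 = 144.1 degrees

144.1 degrees


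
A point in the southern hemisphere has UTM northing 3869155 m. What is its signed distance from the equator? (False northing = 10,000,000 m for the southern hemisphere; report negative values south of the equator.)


For southern: actual = 3869155 - 10000000 = -6130845 m

-6130845 m


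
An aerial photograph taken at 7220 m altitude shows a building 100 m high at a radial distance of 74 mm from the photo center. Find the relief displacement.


d = h * r / H = 100 * 74 / 7220 = 1.02 mm

1.02 mm


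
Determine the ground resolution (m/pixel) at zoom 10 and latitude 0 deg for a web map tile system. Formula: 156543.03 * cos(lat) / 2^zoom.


res = 156543.03 * cos(0) / 2^10 = 156543.03 * 1.0 / 1024 = 152.87 m/pixel

152.87 m/pixel


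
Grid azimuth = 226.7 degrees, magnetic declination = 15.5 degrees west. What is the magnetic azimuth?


magnetic azimuth = grid azimuth - declination (east +ve)
mag_az = 226.7 - -15.5 = 242.2 degrees

242.2 degrees


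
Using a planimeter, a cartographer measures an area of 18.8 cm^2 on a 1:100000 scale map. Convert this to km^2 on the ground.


ground_area = 18.8 * (100000/100)^2 = 18800000.0 m^2 = 18.8 km^2

18.8 km^2


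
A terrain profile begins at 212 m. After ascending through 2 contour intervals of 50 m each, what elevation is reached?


elevation = 212 + 2 * 50 = 312 m

312 m


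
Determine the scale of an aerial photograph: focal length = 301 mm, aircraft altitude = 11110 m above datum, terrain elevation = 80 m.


scale = f / (H - h) = 301 mm / 11030 m = 301 / 11030000 = 1:36645

1:36645


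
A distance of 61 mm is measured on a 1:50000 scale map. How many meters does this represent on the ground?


ground = 61 mm * 50000 / 1000 = 3050.0 m

3050.0 m


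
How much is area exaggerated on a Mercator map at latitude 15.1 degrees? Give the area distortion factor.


area_distortion = 1/cos^2(15.1) = 1.073

1.073


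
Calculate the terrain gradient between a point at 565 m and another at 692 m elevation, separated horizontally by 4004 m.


gradient = (692 - 565) / 4004 = 127 / 4004 = 0.0317

0.0317


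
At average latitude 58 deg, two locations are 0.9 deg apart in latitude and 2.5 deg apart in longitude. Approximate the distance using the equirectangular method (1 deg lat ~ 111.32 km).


dlat_km = 0.9 * 111.32 = 100.188
dlon_km = 2.5 * 111.32 * cos(58) ≈ 147.477
dist = sqrt(100.188^2 + 147.477^2) ≈ 178.3 km

178.3 km


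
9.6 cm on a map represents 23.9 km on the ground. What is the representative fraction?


ground = 23.9 km = 2390000 cm; RF denominator = ground / map = 2390000 / 9.6 ≈ 248958; RF = 1:248958

1:248958


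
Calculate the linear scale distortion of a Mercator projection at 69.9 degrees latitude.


SF = 1 / cos(69.9) = 1 / 0.34366 = 2.91

2.91


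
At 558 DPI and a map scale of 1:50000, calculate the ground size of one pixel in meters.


pixel_cm = 2.54 / 558 ≈ 0.004552 cm
ground = pixel_cm * 50000 / 100 = 2.54 * 50000 / (558 * 100) = 127000 / 55800 ≈ 2.28 m

2.28 m


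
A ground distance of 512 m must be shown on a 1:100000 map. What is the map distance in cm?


map_cm = 512 * 100 / 100000 = 0.512 cm ≈ 0.51 cm

0.51 cm


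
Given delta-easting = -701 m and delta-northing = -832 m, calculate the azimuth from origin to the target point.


az = atan2(-701, -832) = -139.9 deg
adjusted to 0-360: 220.1 degrees

220.1 degrees


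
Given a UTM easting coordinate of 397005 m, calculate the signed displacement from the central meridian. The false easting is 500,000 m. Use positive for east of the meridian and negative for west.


displacement = 397005 - 500000 = -102995 m

-102995 m


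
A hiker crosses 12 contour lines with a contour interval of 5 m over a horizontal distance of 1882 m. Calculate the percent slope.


elevation change = 12 * 5 = 60 m
slope = 60 / 1882 * 100 = 3.2%

3.2%


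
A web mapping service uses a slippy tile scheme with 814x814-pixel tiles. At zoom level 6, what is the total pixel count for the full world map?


tiles per axis = 2^6 = 64
total tiles = 64^2 = 4096
pixels per axis = 64 * 814 = 52096
total pixels = 52096^2 = 2713993216

2713993216 pixels


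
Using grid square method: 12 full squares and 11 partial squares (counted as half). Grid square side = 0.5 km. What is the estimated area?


effective squares = 12 + 11 * 0.5 = 17.5
area = 17.5 * 0.25 = 4.375 km^2

4.375 km^2


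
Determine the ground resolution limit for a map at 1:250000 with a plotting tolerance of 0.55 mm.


ground = 0.55 mm * 250000 / 1000 = 137.5 m

137.5 m


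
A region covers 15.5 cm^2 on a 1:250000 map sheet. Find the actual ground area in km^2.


ground_area = 15.5 * (250000/100)^2 = 96875000.0 m^2 = 96.875 km^2

96.875 km^2


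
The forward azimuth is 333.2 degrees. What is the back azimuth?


back azimuth = (333.2 + 180) mod 360 = 153.2 degrees

153.2 degrees


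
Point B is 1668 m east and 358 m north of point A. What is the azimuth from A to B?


az = atan2(1668, 358) = 77.9 deg
adjusted to 0-360: 77.9 degrees

77.9 degrees


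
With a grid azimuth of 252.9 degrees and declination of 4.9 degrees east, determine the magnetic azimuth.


magnetic azimuth = grid azimuth - declination (east +ve)
mag_az = 252.9 - 4.9 = 248.0 degrees

248.0 degrees


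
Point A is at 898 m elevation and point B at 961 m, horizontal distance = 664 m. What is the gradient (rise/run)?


gradient = (961 - 898) / 664 = 63 / 664 = 0.0949

0.0949


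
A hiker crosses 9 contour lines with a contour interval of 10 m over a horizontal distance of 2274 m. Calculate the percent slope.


elevation change = 9 * 10 = 90 m
slope = 90 / 2274 * 100 = 4.0%

4.0%


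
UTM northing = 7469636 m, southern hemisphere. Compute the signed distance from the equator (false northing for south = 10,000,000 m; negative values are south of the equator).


For southern: actual = 7469636 - 10000000 = -2530364 m

-2530364 m


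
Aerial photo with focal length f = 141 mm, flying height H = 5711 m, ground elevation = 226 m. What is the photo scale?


scale = f / (H - h) = 141 mm / 5485 m = 141 / 5485000 = 1:38901

1:38901


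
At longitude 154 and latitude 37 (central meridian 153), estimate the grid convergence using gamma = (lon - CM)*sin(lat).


gamma = (154 - 153) * sin(37) = 1 * 0.601815 = 0.602 degrees

0.602 degrees


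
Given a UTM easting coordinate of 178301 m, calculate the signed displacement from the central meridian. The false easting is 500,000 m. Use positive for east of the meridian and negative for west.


displacement = 178301 - 500000 = -321699 m

-321699 m


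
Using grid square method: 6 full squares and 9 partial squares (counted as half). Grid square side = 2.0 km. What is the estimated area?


effective squares = 6 + 9 * 0.5 = 10.5
area = 10.5 * 4.0 = 42.0 km^2

42.0 km^2


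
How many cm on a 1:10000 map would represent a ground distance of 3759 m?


map_cm = 3759 * 100 / 10000 = 37.59 cm

37.59 cm


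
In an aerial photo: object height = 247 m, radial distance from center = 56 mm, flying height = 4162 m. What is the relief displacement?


d = h * r / H = 247 * 56 / 4162 = 3.32 mm

3.32 mm


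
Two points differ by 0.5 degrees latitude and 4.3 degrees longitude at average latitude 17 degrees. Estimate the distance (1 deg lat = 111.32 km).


dlat_km = 0.5 * 111.32 = 55.66
dlon_km = 4.3 * 111.32 * cos(17) ≈ 457.76
dist = sqrt(55.66^2 + 457.76^2) ≈ 461.1 km

461.1 km


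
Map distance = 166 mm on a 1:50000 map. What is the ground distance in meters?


ground = 166 mm * 50000 / 1000 = 8300.0 m

8300.0 m


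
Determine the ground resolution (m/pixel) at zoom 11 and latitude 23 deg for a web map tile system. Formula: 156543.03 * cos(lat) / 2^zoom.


res = 156543.03 * cos(23) / 2^11 = 156543.03 * 0.92050485 / 2048 = 70.36 m/pixel

70.36 m/pixel


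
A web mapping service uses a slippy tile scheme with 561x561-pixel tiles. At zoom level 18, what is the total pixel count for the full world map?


tiles per axis = 2^18 = 262144
total tiles = 262144^2 = 68719476736
pixels per axis = 262144 * 561 = 147062784
total pixels = 147062784^2 = 21627462437830656

21627462437830656 pixels


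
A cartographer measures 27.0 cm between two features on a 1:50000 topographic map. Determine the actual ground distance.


ground = 27.0 cm * 50000 / 100 = 13500.0 m = 13.5 km

13.5 km


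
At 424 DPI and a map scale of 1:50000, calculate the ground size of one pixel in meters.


pixel_cm = 2.54 / 424 ≈ 0.005991 cm
ground = pixel_cm * 50000 / 100 = 2.54 * 50000 / (424 * 100) = 127000 / 42400 ≈ 3.0 m

3.0 m


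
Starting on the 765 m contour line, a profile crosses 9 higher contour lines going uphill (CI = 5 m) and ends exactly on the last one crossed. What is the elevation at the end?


elevation = 765 + 9 * 5 = 810 m

810 m


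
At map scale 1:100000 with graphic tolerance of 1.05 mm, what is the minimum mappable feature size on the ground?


ground = 1.05 mm * 100000 / 1000 = 105.0 m

105.0 m


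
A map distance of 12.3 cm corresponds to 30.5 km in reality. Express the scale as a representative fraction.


ground = 30.5 km = 3050000 cm; RF denominator = ground / map = 3050000 / 12.3 ≈ 247967; RF = 1:247967

1:247967


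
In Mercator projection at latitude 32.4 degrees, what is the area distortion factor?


area_distortion = 1/cos^2(32.4) = 1.403

1.403


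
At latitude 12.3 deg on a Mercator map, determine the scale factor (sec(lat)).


SF = 1 / cos(12.3) = 1 / 0.977046 = 1.023

1.023


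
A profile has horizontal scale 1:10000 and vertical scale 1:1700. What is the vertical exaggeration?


VE = horizontal_scale / vertical_scale = 10000 / 1700 ≈ 5.9

5.9x


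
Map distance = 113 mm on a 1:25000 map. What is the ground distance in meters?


ground = 113 mm * 25000 / 1000 = 2825.0 m

2825.0 m


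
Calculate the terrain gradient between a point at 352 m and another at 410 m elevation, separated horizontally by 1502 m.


gradient = (410 - 352) / 1502 = 58 / 1502 = 0.0386

0.0386


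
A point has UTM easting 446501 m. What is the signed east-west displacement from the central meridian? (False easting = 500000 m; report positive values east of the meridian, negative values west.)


displacement = 446501 - 500000 = -53499 m

-53499 m


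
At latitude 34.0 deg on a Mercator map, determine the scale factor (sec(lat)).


SF = 1 / cos(34.0) = 1 / 0.829038 = 1.206

1.206


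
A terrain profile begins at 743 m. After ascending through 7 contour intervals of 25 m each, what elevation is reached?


elevation = 743 + 7 * 25 = 918 m

918 m


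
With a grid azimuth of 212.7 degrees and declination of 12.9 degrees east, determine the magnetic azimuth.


magnetic azimuth = grid azimuth - declination (east +ve)
mag_az = 212.7 - 12.9 = 199.8 degrees

199.8 degrees


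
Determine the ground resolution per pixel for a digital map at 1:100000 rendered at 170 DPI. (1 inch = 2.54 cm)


pixel_cm = 2.54 / 170 ≈ 0.014941 cm
ground = pixel_cm * 100000 / 100 = 2.54 * 100000 / (170 * 100) = 254000 / 17000 ≈ 14.94 m

14.94 m


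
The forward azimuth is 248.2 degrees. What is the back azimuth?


back azimuth = (248.2 + 180) mod 360 = 68.2 degrees

68.2 degrees


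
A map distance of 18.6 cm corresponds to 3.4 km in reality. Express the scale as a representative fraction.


ground = 3.4 km = 340000 cm; RF denominator = ground / map = 340000 / 18.6 ≈ 18280; RF = 1:18280

1:18280


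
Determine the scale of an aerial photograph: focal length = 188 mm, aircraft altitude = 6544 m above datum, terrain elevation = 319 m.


scale = f / (H - h) = 188 mm / 6225 m = 188 / 6225000 = 1:33112

1:33112


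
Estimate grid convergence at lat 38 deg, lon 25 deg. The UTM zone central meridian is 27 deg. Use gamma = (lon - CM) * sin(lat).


gamma = (25 - 27) * sin(38) = -2 * 0.615661 = -1.231 degrees

-1.231 degrees


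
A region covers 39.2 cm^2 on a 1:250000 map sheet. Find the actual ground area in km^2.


ground_area = 39.2 * (250000/100)^2 = 245000000.0 m^2 = 245.0 km^2

245.0 km^2


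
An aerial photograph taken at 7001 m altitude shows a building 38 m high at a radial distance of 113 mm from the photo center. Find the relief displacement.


d = h * r / H = 38 * 113 / 7001 = 0.61 mm

0.61 mm


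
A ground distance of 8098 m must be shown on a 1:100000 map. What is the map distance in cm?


map_cm = 8098 * 100 / 100000 = 8.098 cm ≈ 8.1 cm

8.1 cm


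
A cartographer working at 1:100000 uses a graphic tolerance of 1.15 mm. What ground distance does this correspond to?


ground = 1.15 mm * 100000 / 1000 = 115.0 m

115.0 m


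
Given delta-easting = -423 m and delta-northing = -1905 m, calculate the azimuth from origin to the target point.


az = atan2(-423, -1905) = -167.5 deg
adjusted to 0-360: 192.5 degrees

192.5 degrees


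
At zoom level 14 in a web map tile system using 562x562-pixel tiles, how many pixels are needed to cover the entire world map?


tiles per axis = 2^14 = 16384
total tiles = 16384^2 = 268435456
pixels per axis = 16384 * 562 = 9207808
total pixels = 9207808^2 = 84783728164864

84783728164864 pixels


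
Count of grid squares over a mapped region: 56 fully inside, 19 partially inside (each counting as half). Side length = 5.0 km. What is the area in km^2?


effective squares = 56 + 19 * 0.5 = 65.5
area = 65.5 * 25.0 = 1637.5 km^2

1637.5 km^2


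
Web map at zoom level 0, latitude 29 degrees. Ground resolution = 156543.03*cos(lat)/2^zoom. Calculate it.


res = 156543.03 * cos(29) / 2^0 = 156543.03 * 0.87461971 / 1 = 136915.62 m/pixel

136915.62 m/pixel


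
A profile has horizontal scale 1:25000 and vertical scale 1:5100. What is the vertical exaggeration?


VE = horizontal_scale / vertical_scale = 25000 / 5100 ≈ 4.9

4.9x


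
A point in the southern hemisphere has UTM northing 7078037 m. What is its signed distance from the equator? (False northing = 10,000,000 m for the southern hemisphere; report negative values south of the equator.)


For southern: actual = 7078037 - 10000000 = -2921963 m

-2921963 m


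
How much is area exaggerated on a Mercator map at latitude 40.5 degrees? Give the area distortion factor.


area_distortion = 1/cos^2(40.5) = 1.729

1.729


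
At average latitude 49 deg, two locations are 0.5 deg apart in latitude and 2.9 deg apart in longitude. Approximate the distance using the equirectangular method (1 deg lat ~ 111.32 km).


dlat_km = 0.5 * 111.32 = 55.66
dlon_km = 2.9 * 111.32 * cos(49) ≈ 211.794
dist = sqrt(55.66^2 + 211.794^2) ≈ 219.0 km

219.0 km


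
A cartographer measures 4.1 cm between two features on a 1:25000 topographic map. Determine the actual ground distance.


ground = 4.1 cm * 25000 / 100 = 1025.0 m = 1.025 km

1.025 km


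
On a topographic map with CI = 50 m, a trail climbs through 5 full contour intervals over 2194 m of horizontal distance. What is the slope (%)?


elevation change = 5 * 50 = 250 m
slope = 250 / 2194 * 100 = 11.4%

11.4%


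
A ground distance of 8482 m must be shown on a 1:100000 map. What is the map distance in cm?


map_cm = 8482 * 100 / 100000 = 8.482 cm ≈ 8.48 cm

8.48 cm


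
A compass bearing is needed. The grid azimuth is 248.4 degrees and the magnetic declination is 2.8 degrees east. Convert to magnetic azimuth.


magnetic azimuth = grid azimuth - declination (east +ve)
mag_az = 248.4 - 2.8 = 245.6 degrees

245.6 degrees


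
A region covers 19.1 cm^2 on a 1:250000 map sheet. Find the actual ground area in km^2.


ground_area = 19.1 * (250000/100)^2 = 119375000.0 m^2 = 119.375 km^2

119.375 km^2


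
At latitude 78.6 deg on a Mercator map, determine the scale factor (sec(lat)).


SF = 1 / cos(78.6) = 1 / 0.197657 = 5.059

5.059


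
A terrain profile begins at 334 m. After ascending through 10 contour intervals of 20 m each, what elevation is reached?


elevation = 334 + 10 * 20 = 534 m

534 m


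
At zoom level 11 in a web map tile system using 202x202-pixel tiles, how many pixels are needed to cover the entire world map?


tiles per axis = 2^11 = 2048
total tiles = 2048^2 = 4194304
pixels per axis = 2048 * 202 = 413696
total pixels = 413696^2 = 171144380416

171144380416 pixels


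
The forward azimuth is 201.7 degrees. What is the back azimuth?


back azimuth = (201.7 + 180) mod 360 = 21.7 degrees

21.7 degrees


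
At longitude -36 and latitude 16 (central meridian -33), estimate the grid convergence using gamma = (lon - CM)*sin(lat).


gamma = (-36 - -33) * sin(16) = -3 * 0.275637 = -0.827 degrees

-0.827 degrees


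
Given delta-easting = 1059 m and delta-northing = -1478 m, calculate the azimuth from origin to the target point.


az = atan2(1059, -1478) = 144.4 deg
adjusted to 0-360: 144.4 degrees

144.4 degrees


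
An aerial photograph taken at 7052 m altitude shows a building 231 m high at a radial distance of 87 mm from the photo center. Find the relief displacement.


d = h * r / H = 231 * 87 / 7052 = 2.85 mm

2.85 mm


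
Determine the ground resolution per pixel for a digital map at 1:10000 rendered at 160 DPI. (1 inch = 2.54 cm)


pixel_cm = 2.54 / 160 = 0.015875 cm
ground = pixel_cm * 10000 / 100 = 2.54 * 10000 / (160 * 100) = 25400 / 16000 ≈ 1.59 m

1.59 m


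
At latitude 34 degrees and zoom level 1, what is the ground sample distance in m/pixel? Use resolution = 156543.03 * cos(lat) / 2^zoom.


res = 156543.03 * cos(34) / 2^1 = 156543.03 * 0.82903757 / 2 = 64890.03 m/pixel

64890.03 m/pixel


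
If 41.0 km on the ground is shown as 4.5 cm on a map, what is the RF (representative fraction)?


ground = 41.0 km = 4100000 cm; RF denominator = ground / map = 4100000 / 4.5 ≈ 911111; RF = 1:911111

1:911111


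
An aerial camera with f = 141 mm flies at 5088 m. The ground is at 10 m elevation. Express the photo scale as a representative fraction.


scale = f / (H - h) = 141 mm / 5078 m = 141 / 5078000 = 1:36014

1:36014


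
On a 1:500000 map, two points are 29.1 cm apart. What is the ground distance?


ground = 29.1 cm * 500000 / 100 = 145500.0 m = 145.5 km

145.5 km


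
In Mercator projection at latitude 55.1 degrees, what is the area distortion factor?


area_distortion = 1/cos^2(55.1) = 3.055

3.055


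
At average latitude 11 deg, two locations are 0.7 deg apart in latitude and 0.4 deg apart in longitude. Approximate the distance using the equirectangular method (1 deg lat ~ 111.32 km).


dlat_km = 0.7 * 111.32 = 77.924
dlon_km = 0.4 * 111.32 * cos(11) ≈ 43.71
dist = sqrt(77.924^2 + 43.71^2) ≈ 89.3 km

89.3 km


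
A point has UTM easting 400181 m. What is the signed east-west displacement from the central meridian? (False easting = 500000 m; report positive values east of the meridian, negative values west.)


displacement = 400181 - 500000 = -99819 m

-99819 m


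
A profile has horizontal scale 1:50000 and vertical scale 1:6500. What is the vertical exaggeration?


VE = horizontal_scale / vertical_scale = 50000 / 6500 ≈ 7.7

7.7x


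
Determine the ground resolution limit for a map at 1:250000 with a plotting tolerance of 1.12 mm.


ground = 1.12 mm * 250000 / 1000 = 280.0 m

280.0 m


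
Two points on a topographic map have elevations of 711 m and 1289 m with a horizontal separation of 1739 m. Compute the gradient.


gradient = (1289 - 711) / 1739 = 578 / 1739 = 0.3324

0.3324


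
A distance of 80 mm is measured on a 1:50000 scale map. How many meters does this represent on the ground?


ground = 80 mm * 50000 / 1000 = 4000.0 m

4000.0 m


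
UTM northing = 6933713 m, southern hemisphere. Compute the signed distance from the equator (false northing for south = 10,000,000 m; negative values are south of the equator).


For southern: actual = 6933713 - 10000000 = -3066287 m

-3066287 m


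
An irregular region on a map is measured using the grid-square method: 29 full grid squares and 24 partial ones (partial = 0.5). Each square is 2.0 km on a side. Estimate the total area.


effective squares = 29 + 24 * 0.5 = 41.0
area = 41.0 * 4.0 = 164.0 km^2

164.0 km^2


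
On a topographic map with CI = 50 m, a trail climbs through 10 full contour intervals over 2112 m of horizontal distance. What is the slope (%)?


elevation change = 10 * 50 = 500 m
slope = 500 / 2112 * 100 = 23.7%

23.7%


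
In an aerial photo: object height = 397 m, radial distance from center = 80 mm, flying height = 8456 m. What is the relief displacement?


d = h * r / H = 397 * 80 / 8456 = 3.76 mm

3.76 mm


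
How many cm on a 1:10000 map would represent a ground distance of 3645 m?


map_cm = 3645 * 100 / 10000 = 36.45 cm

36.45 cm


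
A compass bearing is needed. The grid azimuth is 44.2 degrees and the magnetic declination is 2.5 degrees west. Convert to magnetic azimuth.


magnetic azimuth = grid azimuth - declination (east +ve)
mag_az = 44.2 - -2.5 = 46.7 degrees

46.7 degrees


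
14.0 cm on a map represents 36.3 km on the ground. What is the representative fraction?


ground = 36.3 km = 3630000 cm; RF denominator = ground / map = 3630000 / 14.0 ≈ 259286; RF = 1:259286

1:259286


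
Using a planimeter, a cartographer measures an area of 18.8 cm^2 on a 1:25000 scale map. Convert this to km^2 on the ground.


ground_area = 18.8 * (25000/100)^2 = 1175000.0 m^2 = 1.175 km^2

1.175 km^2


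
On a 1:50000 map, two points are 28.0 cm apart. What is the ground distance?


ground = 28.0 cm * 50000 / 100 = 14000.0 m = 14.0 km

14.0 km


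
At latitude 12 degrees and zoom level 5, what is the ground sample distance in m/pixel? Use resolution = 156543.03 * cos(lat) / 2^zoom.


res = 156543.03 * cos(12) / 2^5 = 156543.03 * 0.9781476 / 32 = 4785.07 m/pixel

4785.07 m/pixel


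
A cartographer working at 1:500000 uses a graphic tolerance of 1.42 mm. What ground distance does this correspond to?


ground = 1.42 mm * 500000 / 1000 = 710.0 m

710.0 m


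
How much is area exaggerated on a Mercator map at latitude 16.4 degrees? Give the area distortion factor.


area_distortion = 1/cos^2(16.4) = 1.087

1.087


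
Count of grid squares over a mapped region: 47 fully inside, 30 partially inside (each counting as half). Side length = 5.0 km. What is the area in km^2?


effective squares = 47 + 30 * 0.5 = 62.0
area = 62.0 * 25.0 = 1550.0 km^2

1550.0 km^2


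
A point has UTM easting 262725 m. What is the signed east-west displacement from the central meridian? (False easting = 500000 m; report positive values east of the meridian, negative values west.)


displacement = 262725 - 500000 = -237275 m

-237275 m


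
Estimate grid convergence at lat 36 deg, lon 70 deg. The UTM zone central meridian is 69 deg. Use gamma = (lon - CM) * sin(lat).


gamma = (70 - 69) * sin(36) = 1 * 0.587785 = 0.588 degrees

0.588 degrees


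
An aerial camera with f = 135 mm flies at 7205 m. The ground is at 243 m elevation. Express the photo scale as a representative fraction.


scale = f / (H - h) = 135 mm / 6962 m = 135 / 6962000 = 1:51570

1:51570


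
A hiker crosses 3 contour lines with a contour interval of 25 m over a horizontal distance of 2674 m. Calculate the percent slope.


elevation change = 3 * 25 = 75 m
slope = 75 / 2674 * 100 = 2.8%

2.8%


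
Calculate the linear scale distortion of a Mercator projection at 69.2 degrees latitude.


SF = 1 / cos(69.2) = 1 / 0.355107 = 2.816

2.816


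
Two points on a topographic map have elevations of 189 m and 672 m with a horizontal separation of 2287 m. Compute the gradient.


gradient = (672 - 189) / 2287 = 483 / 2287 = 0.2112

0.2112


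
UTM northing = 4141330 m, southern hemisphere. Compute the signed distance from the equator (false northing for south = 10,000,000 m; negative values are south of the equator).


For southern: actual = 4141330 - 10000000 = -5858670 m

-5858670 m


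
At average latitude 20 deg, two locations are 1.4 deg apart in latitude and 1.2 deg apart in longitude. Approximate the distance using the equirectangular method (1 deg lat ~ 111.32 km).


dlat_km = 1.4 * 111.32 = 155.848
dlon_km = 1.2 * 111.32 * cos(20) ≈ 125.528
dist = sqrt(155.848^2 + 125.528^2) ≈ 200.1 km

200.1 km


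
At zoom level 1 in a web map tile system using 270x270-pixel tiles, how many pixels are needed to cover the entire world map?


tiles per axis = 2^1 = 2
total tiles = 2^2 = 4
pixels per axis = 2 * 270 = 540
total pixels = 540^2 = 291600

291600 pixels


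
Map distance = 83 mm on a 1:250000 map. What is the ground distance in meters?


ground = 83 mm * 250000 / 1000 = 20750.0 m

20750.0 m


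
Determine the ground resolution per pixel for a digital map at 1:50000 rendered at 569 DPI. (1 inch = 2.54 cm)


pixel_cm = 2.54 / 569 ≈ 0.004464 cm
ground = pixel_cm * 50000 / 100 = 2.54 * 50000 / (569 * 100) = 127000 / 56900 ≈ 2.23 m

2.23 m


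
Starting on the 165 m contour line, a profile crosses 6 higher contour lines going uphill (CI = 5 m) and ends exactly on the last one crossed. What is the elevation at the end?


elevation = 165 + 6 * 5 = 195 m

195 m


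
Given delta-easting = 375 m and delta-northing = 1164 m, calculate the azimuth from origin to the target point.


az = atan2(375, 1164) = 17.9 deg
adjusted to 0-360: 17.9 degrees

17.9 degrees


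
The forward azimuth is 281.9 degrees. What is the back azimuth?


back azimuth = (281.9 + 180) mod 360 = 101.9 degrees

101.9 degrees


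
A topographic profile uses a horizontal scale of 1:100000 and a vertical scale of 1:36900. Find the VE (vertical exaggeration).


VE = horizontal_scale / vertical_scale = 100000 / 36900 ≈ 2.7

2.7x


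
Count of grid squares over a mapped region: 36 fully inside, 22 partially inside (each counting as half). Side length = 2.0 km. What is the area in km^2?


effective squares = 36 + 22 * 0.5 = 47.0
area = 47.0 * 4.0 = 188.0 km^2

188.0 km^2


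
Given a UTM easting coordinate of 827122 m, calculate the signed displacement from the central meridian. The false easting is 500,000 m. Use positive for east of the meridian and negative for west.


displacement = 827122 - 500000 = 327122 m

327122 m


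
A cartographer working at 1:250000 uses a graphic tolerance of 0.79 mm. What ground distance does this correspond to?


ground = 0.79 mm * 250000 / 1000 = 197.5 m

197.5 m


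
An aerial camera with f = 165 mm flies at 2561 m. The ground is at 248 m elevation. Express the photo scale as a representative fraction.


scale = f / (H - h) = 165 mm / 2313 m = 165 / 2313000 = 1:14018

1:14018


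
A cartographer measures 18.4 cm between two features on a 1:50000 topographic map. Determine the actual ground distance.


ground = 18.4 cm * 50000 / 100 = 9200.0 m = 9.2 km

9.2 km


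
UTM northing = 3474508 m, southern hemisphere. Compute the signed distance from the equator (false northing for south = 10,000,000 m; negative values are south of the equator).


For southern: actual = 3474508 - 10000000 = -6525492 m

-6525492 m


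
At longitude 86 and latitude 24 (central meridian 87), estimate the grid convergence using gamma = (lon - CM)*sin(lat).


gamma = (86 - 87) * sin(24) = -1 * 0.406737 = -0.407 degrees

-0.407 degrees


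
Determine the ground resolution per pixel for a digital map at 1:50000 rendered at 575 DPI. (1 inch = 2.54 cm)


pixel_cm = 2.54 / 575 ≈ 0.004417 cm
ground = pixel_cm * 50000 / 100 = 2.54 * 50000 / (575 * 100) = 127000 / 57500 ≈ 2.21 m

2.21 m


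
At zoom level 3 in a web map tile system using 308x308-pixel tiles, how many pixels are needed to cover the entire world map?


tiles per axis = 2^3 = 8
total tiles = 8^2 = 64
pixels per axis = 8 * 308 = 2464
total pixels = 2464^2 = 6071296

6071296 pixels


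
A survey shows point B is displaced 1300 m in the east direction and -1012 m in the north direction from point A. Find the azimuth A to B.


az = atan2(1300, -1012) = 127.9 deg
adjusted to 0-360: 127.9 degrees

127.9 degrees


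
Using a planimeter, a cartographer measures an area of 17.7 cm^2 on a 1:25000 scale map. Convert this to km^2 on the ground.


ground_area = 17.7 * (25000/100)^2 = 1106250.0 m^2 = 1.10625 km^2 ≈ 1.106 km^2

1.106 km^2


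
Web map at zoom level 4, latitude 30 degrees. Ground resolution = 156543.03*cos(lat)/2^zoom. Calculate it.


res = 156543.03 * cos(30) / 2^4 = 156543.03 * 0.8660254 / 16 = 8473.14 m/pixel

8473.14 m/pixel


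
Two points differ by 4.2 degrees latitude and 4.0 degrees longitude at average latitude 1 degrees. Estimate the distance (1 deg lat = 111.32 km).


dlat_km = 4.2 * 111.32 = 467.544
dlon_km = 4.0 * 111.32 * cos(1) ≈ 445.212
dist = sqrt(467.544^2 + 445.212^2) ≈ 645.6 km

645.6 km


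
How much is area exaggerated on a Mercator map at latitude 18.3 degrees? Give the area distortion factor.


area_distortion = 1/cos^2(18.3) = 1.109

1.109


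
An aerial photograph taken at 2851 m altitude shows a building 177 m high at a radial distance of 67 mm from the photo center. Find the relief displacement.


d = h * r / H = 177 * 67 / 2851 = 4.16 mm

4.16 mm


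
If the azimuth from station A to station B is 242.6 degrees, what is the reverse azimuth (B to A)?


back azimuth = (242.6 + 180) mod 360 = 62.6 degrees

62.6 degrees


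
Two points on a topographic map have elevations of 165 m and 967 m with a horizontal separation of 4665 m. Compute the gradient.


gradient = (967 - 165) / 4665 = 802 / 4665 = 0.1719

0.1719


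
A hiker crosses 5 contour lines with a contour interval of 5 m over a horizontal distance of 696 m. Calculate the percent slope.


elevation change = 5 * 5 = 25 m
slope = 25 / 696 * 100 = 3.6%

3.6%


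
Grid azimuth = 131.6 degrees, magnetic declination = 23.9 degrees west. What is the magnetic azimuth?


magnetic azimuth = grid azimuth - declination (east +ve)
mag_az = 131.6 - -23.9 = 155.5 degrees

155.5 degrees


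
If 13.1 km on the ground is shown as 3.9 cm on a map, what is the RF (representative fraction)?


ground = 13.1 km = 1310000 cm; RF denominator = ground / map = 1310000 / 3.9 ≈ 335897; RF = 1:335897

1:335897


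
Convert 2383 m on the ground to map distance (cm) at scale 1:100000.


map_cm = 2383 * 100 / 100000 = 2.383 cm ≈ 2.38 cm

2.38 cm


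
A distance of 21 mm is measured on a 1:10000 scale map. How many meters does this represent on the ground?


ground = 21 mm * 10000 / 1000 = 210.0 m

210.0 m


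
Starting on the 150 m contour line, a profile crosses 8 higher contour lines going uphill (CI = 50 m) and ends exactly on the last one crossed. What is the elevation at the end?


elevation = 150 + 8 * 50 = 550 m

550 m


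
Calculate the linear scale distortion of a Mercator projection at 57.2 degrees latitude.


SF = 1 / cos(57.2) = 1 / 0.541708 = 1.846

1.846


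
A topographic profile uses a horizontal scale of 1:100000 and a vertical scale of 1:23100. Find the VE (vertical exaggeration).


VE = horizontal_scale / vertical_scale = 100000 / 23100 ≈ 4.3

4.3x


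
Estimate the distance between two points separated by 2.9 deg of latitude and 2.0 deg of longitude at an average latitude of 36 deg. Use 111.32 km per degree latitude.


dlat_km = 2.9 * 111.32 = 322.828
dlon_km = 2.0 * 111.32 * cos(36) ≈ 180.12
dist = sqrt(322.828^2 + 180.12^2) ≈ 369.7 km

369.7 km


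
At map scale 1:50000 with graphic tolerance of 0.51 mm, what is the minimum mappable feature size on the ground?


ground = 0.51 mm * 50000 / 1000 = 25.5 m

25.5 m


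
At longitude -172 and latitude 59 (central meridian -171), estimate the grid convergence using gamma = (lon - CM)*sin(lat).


gamma = (-172 - -171) * sin(59) = -1 * 0.857167 = -0.857 degrees

-0.857 degrees


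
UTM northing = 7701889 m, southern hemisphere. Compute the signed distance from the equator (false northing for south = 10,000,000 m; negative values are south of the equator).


For southern: actual = 7701889 - 10000000 = -2298111 m

-2298111 m


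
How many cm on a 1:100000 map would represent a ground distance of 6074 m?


map_cm = 6074 * 100 / 100000 = 6.074 cm ≈ 6.07 cm

6.07 cm


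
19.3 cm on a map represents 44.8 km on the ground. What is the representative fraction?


ground = 44.8 km = 4480000 cm; RF denominator = ground / map = 4480000 / 19.3 ≈ 232124; RF = 1:232124

1:232124


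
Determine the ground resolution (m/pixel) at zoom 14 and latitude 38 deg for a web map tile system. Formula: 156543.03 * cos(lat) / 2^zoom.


res = 156543.03 * cos(38) / 2^14 = 156543.03 * 0.78801075 / 16384 = 7.53 m/pixel

7.53 m/pixel


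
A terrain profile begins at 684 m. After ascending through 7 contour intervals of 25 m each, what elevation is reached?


elevation = 684 + 7 * 25 = 859 m

859 m


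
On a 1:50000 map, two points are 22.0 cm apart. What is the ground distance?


ground = 22.0 cm * 50000 / 100 = 11000.0 m = 11.0 km

11.0 km


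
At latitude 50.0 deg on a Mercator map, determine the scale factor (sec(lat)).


SF = 1 / cos(50.0) = 1 / 0.642788 = 1.556

1.556
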